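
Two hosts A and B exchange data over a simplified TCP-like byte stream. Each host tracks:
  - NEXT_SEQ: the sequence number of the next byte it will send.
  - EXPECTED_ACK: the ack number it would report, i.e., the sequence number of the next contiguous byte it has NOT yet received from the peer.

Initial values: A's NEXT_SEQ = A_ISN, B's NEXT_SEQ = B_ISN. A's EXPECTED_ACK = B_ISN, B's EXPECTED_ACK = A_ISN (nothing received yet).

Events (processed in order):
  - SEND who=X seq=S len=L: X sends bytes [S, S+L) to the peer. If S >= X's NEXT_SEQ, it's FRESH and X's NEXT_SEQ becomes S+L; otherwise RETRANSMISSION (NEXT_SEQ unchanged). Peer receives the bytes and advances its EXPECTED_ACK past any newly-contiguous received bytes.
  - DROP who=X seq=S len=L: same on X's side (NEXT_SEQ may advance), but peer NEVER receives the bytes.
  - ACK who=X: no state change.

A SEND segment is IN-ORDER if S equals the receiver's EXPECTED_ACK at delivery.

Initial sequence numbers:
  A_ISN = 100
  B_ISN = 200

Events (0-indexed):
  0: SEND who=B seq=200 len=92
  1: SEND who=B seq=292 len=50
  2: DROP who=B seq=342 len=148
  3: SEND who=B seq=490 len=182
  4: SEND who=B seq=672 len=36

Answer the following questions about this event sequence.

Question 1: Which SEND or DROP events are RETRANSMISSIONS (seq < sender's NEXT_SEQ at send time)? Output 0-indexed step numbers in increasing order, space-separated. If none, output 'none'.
Answer: none

Derivation:
Step 0: SEND seq=200 -> fresh
Step 1: SEND seq=292 -> fresh
Step 2: DROP seq=342 -> fresh
Step 3: SEND seq=490 -> fresh
Step 4: SEND seq=672 -> fresh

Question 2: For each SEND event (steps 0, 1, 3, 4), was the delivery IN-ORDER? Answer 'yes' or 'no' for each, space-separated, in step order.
Step 0: SEND seq=200 -> in-order
Step 1: SEND seq=292 -> in-order
Step 3: SEND seq=490 -> out-of-order
Step 4: SEND seq=672 -> out-of-order

Answer: yes yes no no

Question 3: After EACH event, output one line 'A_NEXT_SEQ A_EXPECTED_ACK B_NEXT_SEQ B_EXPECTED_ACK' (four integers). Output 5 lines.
100 292 292 100
100 342 342 100
100 342 490 100
100 342 672 100
100 342 708 100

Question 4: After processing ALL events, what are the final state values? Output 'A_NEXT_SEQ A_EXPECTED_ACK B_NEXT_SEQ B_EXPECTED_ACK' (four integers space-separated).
Answer: 100 342 708 100

Derivation:
After event 0: A_seq=100 A_ack=292 B_seq=292 B_ack=100
After event 1: A_seq=100 A_ack=342 B_seq=342 B_ack=100
After event 2: A_seq=100 A_ack=342 B_seq=490 B_ack=100
After event 3: A_seq=100 A_ack=342 B_seq=672 B_ack=100
After event 4: A_seq=100 A_ack=342 B_seq=708 B_ack=100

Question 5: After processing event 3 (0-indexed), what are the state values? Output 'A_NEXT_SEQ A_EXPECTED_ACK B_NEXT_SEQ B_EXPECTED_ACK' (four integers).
After event 0: A_seq=100 A_ack=292 B_seq=292 B_ack=100
After event 1: A_seq=100 A_ack=342 B_seq=342 B_ack=100
After event 2: A_seq=100 A_ack=342 B_seq=490 B_ack=100
After event 3: A_seq=100 A_ack=342 B_seq=672 B_ack=100

100 342 672 100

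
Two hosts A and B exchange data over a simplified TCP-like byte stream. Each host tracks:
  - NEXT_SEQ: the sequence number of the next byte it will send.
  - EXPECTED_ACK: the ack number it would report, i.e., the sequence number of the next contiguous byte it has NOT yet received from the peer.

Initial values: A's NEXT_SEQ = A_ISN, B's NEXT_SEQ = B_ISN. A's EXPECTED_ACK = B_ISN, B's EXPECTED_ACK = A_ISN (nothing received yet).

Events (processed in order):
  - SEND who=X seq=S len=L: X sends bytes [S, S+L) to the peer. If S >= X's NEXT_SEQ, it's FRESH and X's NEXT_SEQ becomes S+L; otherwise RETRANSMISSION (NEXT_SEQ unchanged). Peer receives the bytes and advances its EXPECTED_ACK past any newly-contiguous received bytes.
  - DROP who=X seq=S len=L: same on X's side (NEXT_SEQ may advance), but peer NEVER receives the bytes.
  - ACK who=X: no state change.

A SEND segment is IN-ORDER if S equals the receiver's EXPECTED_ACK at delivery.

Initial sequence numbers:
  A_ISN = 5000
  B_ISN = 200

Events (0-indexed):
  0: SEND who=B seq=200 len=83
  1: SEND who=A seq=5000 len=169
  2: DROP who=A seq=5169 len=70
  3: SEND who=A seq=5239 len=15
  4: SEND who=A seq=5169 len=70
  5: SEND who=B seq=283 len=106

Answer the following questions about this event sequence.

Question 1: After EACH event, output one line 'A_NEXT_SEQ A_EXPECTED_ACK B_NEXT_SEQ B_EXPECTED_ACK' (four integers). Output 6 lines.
5000 283 283 5000
5169 283 283 5169
5239 283 283 5169
5254 283 283 5169
5254 283 283 5254
5254 389 389 5254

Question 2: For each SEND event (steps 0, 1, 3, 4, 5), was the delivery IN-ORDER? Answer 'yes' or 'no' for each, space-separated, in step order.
Step 0: SEND seq=200 -> in-order
Step 1: SEND seq=5000 -> in-order
Step 3: SEND seq=5239 -> out-of-order
Step 4: SEND seq=5169 -> in-order
Step 5: SEND seq=283 -> in-order

Answer: yes yes no yes yes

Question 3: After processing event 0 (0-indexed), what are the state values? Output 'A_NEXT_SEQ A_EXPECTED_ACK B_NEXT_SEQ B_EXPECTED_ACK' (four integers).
After event 0: A_seq=5000 A_ack=283 B_seq=283 B_ack=5000

5000 283 283 5000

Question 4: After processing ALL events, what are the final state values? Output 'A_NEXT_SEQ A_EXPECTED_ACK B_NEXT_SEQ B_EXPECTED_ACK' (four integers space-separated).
Answer: 5254 389 389 5254

Derivation:
After event 0: A_seq=5000 A_ack=283 B_seq=283 B_ack=5000
After event 1: A_seq=5169 A_ack=283 B_seq=283 B_ack=5169
After event 2: A_seq=5239 A_ack=283 B_seq=283 B_ack=5169
After event 3: A_seq=5254 A_ack=283 B_seq=283 B_ack=5169
After event 4: A_seq=5254 A_ack=283 B_seq=283 B_ack=5254
After event 5: A_seq=5254 A_ack=389 B_seq=389 B_ack=5254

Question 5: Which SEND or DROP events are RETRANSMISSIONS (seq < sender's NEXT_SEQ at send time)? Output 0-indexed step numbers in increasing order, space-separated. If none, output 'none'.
Answer: 4

Derivation:
Step 0: SEND seq=200 -> fresh
Step 1: SEND seq=5000 -> fresh
Step 2: DROP seq=5169 -> fresh
Step 3: SEND seq=5239 -> fresh
Step 4: SEND seq=5169 -> retransmit
Step 5: SEND seq=283 -> fresh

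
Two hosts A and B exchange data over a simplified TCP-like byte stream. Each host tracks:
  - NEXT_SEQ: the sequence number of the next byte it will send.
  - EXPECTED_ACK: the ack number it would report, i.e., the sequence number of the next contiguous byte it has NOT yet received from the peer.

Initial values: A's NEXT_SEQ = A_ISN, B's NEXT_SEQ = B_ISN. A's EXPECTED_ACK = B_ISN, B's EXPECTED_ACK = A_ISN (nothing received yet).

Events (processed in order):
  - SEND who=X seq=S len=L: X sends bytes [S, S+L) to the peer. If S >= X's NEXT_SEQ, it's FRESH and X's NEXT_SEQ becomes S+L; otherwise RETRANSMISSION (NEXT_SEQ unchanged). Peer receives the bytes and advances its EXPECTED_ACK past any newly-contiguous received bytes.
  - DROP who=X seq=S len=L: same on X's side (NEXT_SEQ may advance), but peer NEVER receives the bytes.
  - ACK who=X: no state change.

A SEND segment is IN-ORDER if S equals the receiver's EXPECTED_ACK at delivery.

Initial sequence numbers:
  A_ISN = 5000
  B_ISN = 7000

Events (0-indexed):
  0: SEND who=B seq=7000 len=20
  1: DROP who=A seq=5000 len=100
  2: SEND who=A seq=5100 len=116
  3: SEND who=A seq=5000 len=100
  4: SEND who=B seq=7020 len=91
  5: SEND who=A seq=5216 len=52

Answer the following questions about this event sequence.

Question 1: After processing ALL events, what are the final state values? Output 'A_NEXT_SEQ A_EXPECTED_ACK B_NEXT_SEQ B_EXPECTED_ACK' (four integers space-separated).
After event 0: A_seq=5000 A_ack=7020 B_seq=7020 B_ack=5000
After event 1: A_seq=5100 A_ack=7020 B_seq=7020 B_ack=5000
After event 2: A_seq=5216 A_ack=7020 B_seq=7020 B_ack=5000
After event 3: A_seq=5216 A_ack=7020 B_seq=7020 B_ack=5216
After event 4: A_seq=5216 A_ack=7111 B_seq=7111 B_ack=5216
After event 5: A_seq=5268 A_ack=7111 B_seq=7111 B_ack=5268

Answer: 5268 7111 7111 5268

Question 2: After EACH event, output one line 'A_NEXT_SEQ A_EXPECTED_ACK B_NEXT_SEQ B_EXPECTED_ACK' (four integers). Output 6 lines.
5000 7020 7020 5000
5100 7020 7020 5000
5216 7020 7020 5000
5216 7020 7020 5216
5216 7111 7111 5216
5268 7111 7111 5268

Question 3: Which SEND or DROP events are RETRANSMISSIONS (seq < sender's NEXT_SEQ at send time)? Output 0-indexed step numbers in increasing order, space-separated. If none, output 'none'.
Step 0: SEND seq=7000 -> fresh
Step 1: DROP seq=5000 -> fresh
Step 2: SEND seq=5100 -> fresh
Step 3: SEND seq=5000 -> retransmit
Step 4: SEND seq=7020 -> fresh
Step 5: SEND seq=5216 -> fresh

Answer: 3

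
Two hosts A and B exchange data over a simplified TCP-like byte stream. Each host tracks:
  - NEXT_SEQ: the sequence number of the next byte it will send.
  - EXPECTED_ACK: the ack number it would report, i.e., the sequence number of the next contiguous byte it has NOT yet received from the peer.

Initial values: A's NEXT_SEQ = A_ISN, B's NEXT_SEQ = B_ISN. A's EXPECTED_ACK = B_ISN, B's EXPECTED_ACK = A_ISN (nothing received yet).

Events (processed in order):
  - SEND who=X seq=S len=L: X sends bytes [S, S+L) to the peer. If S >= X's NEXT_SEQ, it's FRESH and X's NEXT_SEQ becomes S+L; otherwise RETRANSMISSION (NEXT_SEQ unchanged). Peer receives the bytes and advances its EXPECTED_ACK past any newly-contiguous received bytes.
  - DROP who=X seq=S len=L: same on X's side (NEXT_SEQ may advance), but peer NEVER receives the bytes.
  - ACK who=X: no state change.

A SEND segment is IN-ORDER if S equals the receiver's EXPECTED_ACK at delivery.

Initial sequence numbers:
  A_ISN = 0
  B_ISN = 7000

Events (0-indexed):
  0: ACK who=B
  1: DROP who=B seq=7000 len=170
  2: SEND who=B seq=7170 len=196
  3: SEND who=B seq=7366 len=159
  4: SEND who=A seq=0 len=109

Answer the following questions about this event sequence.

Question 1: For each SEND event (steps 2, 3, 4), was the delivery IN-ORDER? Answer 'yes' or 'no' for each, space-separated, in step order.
Step 2: SEND seq=7170 -> out-of-order
Step 3: SEND seq=7366 -> out-of-order
Step 4: SEND seq=0 -> in-order

Answer: no no yes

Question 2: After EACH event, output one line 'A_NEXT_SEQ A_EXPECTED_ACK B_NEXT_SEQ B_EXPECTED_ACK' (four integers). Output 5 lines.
0 7000 7000 0
0 7000 7170 0
0 7000 7366 0
0 7000 7525 0
109 7000 7525 109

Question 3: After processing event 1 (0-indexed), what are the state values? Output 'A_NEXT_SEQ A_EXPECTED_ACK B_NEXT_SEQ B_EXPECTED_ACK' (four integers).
After event 0: A_seq=0 A_ack=7000 B_seq=7000 B_ack=0
After event 1: A_seq=0 A_ack=7000 B_seq=7170 B_ack=0

0 7000 7170 0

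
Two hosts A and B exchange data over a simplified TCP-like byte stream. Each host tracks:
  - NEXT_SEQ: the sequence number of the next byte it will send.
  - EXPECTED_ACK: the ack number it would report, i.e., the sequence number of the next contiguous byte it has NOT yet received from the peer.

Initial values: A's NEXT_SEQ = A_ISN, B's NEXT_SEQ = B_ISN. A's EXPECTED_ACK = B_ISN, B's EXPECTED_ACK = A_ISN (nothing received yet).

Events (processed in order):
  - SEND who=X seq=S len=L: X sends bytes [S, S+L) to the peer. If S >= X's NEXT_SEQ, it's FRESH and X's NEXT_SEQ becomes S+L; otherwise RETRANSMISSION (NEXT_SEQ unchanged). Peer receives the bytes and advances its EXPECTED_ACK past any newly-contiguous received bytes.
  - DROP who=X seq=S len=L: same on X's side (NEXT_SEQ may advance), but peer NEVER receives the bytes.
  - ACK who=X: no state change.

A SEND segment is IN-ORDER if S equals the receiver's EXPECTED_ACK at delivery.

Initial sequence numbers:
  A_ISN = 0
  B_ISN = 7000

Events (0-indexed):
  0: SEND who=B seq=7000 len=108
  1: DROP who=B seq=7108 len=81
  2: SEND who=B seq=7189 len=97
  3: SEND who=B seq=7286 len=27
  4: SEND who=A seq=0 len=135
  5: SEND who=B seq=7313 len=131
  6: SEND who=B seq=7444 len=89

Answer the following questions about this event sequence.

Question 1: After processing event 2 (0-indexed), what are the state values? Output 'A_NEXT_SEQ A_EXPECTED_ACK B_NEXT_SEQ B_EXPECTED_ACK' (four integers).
After event 0: A_seq=0 A_ack=7108 B_seq=7108 B_ack=0
After event 1: A_seq=0 A_ack=7108 B_seq=7189 B_ack=0
After event 2: A_seq=0 A_ack=7108 B_seq=7286 B_ack=0

0 7108 7286 0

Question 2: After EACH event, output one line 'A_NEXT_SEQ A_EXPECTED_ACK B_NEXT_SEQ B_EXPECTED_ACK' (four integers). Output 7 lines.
0 7108 7108 0
0 7108 7189 0
0 7108 7286 0
0 7108 7313 0
135 7108 7313 135
135 7108 7444 135
135 7108 7533 135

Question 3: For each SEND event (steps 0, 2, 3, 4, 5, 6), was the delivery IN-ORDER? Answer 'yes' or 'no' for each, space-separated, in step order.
Step 0: SEND seq=7000 -> in-order
Step 2: SEND seq=7189 -> out-of-order
Step 3: SEND seq=7286 -> out-of-order
Step 4: SEND seq=0 -> in-order
Step 5: SEND seq=7313 -> out-of-order
Step 6: SEND seq=7444 -> out-of-order

Answer: yes no no yes no no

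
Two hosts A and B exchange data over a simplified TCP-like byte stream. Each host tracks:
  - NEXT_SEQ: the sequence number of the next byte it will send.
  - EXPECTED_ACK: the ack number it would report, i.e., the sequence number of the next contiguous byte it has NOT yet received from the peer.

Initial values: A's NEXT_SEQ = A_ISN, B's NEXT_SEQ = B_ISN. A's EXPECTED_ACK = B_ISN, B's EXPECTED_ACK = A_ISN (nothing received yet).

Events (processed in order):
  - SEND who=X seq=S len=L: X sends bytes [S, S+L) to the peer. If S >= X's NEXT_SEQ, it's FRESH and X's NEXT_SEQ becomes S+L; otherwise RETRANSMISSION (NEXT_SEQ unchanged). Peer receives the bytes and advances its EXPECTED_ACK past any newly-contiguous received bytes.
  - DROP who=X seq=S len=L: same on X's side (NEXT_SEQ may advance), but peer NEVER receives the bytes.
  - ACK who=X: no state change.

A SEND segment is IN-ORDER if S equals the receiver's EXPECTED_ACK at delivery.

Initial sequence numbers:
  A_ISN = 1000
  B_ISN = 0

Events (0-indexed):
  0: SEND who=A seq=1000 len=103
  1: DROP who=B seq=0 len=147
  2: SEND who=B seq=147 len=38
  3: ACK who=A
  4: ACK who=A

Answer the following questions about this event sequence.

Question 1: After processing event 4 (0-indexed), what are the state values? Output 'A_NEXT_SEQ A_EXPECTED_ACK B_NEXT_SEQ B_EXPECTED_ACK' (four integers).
After event 0: A_seq=1103 A_ack=0 B_seq=0 B_ack=1103
After event 1: A_seq=1103 A_ack=0 B_seq=147 B_ack=1103
After event 2: A_seq=1103 A_ack=0 B_seq=185 B_ack=1103
After event 3: A_seq=1103 A_ack=0 B_seq=185 B_ack=1103
After event 4: A_seq=1103 A_ack=0 B_seq=185 B_ack=1103

1103 0 185 1103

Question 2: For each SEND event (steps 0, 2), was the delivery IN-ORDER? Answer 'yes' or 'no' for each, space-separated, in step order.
Step 0: SEND seq=1000 -> in-order
Step 2: SEND seq=147 -> out-of-order

Answer: yes no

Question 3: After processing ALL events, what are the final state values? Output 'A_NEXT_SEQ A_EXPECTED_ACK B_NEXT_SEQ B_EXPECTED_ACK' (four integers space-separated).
Answer: 1103 0 185 1103

Derivation:
After event 0: A_seq=1103 A_ack=0 B_seq=0 B_ack=1103
After event 1: A_seq=1103 A_ack=0 B_seq=147 B_ack=1103
After event 2: A_seq=1103 A_ack=0 B_seq=185 B_ack=1103
After event 3: A_seq=1103 A_ack=0 B_seq=185 B_ack=1103
After event 4: A_seq=1103 A_ack=0 B_seq=185 B_ack=1103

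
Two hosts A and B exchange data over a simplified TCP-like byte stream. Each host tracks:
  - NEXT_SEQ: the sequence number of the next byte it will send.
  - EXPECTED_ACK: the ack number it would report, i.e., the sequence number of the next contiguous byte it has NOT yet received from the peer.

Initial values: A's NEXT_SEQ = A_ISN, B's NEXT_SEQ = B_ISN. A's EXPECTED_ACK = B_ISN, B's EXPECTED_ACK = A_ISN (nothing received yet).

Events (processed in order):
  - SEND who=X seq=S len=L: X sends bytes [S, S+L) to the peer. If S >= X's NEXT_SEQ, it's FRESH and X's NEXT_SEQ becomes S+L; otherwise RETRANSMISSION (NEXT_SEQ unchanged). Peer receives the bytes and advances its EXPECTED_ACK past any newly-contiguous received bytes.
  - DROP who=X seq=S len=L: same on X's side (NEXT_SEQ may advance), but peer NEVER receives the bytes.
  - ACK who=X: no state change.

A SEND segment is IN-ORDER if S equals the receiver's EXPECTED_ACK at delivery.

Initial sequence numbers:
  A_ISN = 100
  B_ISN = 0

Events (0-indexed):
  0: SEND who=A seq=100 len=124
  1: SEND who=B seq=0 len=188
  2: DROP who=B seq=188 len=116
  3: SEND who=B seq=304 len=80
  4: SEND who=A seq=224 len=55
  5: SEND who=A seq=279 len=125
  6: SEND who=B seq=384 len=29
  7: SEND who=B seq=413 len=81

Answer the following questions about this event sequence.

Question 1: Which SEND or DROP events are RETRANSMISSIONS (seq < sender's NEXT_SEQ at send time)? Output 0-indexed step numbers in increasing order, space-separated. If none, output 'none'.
Answer: none

Derivation:
Step 0: SEND seq=100 -> fresh
Step 1: SEND seq=0 -> fresh
Step 2: DROP seq=188 -> fresh
Step 3: SEND seq=304 -> fresh
Step 4: SEND seq=224 -> fresh
Step 5: SEND seq=279 -> fresh
Step 6: SEND seq=384 -> fresh
Step 7: SEND seq=413 -> fresh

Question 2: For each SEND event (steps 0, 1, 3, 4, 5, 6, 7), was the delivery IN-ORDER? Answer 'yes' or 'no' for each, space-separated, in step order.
Step 0: SEND seq=100 -> in-order
Step 1: SEND seq=0 -> in-order
Step 3: SEND seq=304 -> out-of-order
Step 4: SEND seq=224 -> in-order
Step 5: SEND seq=279 -> in-order
Step 6: SEND seq=384 -> out-of-order
Step 7: SEND seq=413 -> out-of-order

Answer: yes yes no yes yes no no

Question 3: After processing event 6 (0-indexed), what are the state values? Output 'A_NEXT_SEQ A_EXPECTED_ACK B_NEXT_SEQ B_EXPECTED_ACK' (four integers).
After event 0: A_seq=224 A_ack=0 B_seq=0 B_ack=224
After event 1: A_seq=224 A_ack=188 B_seq=188 B_ack=224
After event 2: A_seq=224 A_ack=188 B_seq=304 B_ack=224
After event 3: A_seq=224 A_ack=188 B_seq=384 B_ack=224
After event 4: A_seq=279 A_ack=188 B_seq=384 B_ack=279
After event 5: A_seq=404 A_ack=188 B_seq=384 B_ack=404
After event 6: A_seq=404 A_ack=188 B_seq=413 B_ack=404

404 188 413 404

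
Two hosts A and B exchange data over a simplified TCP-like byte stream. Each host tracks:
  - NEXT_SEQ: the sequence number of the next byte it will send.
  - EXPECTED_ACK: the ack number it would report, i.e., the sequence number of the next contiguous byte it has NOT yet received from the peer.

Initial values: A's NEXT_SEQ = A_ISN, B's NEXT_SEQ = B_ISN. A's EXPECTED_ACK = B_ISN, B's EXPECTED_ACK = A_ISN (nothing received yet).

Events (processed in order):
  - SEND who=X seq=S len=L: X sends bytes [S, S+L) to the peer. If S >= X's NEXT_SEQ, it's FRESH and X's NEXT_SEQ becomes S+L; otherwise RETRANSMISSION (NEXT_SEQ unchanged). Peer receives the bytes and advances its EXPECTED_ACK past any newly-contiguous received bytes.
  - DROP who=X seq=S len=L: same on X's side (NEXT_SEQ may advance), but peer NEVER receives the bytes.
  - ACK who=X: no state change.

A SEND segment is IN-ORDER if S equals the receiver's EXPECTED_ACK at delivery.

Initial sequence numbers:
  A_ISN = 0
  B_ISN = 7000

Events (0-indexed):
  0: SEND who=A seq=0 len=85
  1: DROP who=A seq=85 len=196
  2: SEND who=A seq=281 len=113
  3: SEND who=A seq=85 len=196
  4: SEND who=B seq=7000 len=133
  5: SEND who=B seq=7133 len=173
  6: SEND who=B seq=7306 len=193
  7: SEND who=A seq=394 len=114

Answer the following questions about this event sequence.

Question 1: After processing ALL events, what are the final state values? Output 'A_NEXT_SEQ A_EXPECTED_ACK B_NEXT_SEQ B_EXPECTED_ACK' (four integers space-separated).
Answer: 508 7499 7499 508

Derivation:
After event 0: A_seq=85 A_ack=7000 B_seq=7000 B_ack=85
After event 1: A_seq=281 A_ack=7000 B_seq=7000 B_ack=85
After event 2: A_seq=394 A_ack=7000 B_seq=7000 B_ack=85
After event 3: A_seq=394 A_ack=7000 B_seq=7000 B_ack=394
After event 4: A_seq=394 A_ack=7133 B_seq=7133 B_ack=394
After event 5: A_seq=394 A_ack=7306 B_seq=7306 B_ack=394
After event 6: A_seq=394 A_ack=7499 B_seq=7499 B_ack=394
After event 7: A_seq=508 A_ack=7499 B_seq=7499 B_ack=508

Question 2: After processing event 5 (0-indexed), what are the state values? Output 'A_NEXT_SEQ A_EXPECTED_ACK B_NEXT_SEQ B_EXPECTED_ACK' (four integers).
After event 0: A_seq=85 A_ack=7000 B_seq=7000 B_ack=85
After event 1: A_seq=281 A_ack=7000 B_seq=7000 B_ack=85
After event 2: A_seq=394 A_ack=7000 B_seq=7000 B_ack=85
After event 3: A_seq=394 A_ack=7000 B_seq=7000 B_ack=394
After event 4: A_seq=394 A_ack=7133 B_seq=7133 B_ack=394
After event 5: A_seq=394 A_ack=7306 B_seq=7306 B_ack=394

394 7306 7306 394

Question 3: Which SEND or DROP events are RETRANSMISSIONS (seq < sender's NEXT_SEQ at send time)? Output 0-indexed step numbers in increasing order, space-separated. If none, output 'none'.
Answer: 3

Derivation:
Step 0: SEND seq=0 -> fresh
Step 1: DROP seq=85 -> fresh
Step 2: SEND seq=281 -> fresh
Step 3: SEND seq=85 -> retransmit
Step 4: SEND seq=7000 -> fresh
Step 5: SEND seq=7133 -> fresh
Step 6: SEND seq=7306 -> fresh
Step 7: SEND seq=394 -> fresh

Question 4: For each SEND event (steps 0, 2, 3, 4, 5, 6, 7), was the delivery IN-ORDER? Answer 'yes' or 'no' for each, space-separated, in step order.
Step 0: SEND seq=0 -> in-order
Step 2: SEND seq=281 -> out-of-order
Step 3: SEND seq=85 -> in-order
Step 4: SEND seq=7000 -> in-order
Step 5: SEND seq=7133 -> in-order
Step 6: SEND seq=7306 -> in-order
Step 7: SEND seq=394 -> in-order

Answer: yes no yes yes yes yes yes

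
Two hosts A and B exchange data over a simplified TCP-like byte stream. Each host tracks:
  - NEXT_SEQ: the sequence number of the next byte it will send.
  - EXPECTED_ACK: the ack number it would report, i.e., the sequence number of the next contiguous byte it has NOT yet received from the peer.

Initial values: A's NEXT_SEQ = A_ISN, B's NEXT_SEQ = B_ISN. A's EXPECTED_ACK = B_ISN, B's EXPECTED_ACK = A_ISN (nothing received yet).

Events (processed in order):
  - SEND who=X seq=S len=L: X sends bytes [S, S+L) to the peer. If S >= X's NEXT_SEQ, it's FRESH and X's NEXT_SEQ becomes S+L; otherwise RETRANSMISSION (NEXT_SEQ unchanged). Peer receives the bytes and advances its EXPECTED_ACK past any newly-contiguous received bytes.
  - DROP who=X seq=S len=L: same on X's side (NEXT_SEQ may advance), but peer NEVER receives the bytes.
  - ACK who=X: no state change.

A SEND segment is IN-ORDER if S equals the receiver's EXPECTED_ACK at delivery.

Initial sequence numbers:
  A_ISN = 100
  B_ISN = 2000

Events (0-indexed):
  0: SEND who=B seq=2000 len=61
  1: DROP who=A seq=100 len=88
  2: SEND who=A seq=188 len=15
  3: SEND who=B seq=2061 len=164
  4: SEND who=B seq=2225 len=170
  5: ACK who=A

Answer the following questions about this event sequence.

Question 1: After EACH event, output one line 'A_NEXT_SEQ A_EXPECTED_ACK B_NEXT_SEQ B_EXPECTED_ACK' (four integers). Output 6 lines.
100 2061 2061 100
188 2061 2061 100
203 2061 2061 100
203 2225 2225 100
203 2395 2395 100
203 2395 2395 100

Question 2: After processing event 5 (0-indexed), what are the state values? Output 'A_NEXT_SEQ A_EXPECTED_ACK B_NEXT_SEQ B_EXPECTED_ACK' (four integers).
After event 0: A_seq=100 A_ack=2061 B_seq=2061 B_ack=100
After event 1: A_seq=188 A_ack=2061 B_seq=2061 B_ack=100
After event 2: A_seq=203 A_ack=2061 B_seq=2061 B_ack=100
After event 3: A_seq=203 A_ack=2225 B_seq=2225 B_ack=100
After event 4: A_seq=203 A_ack=2395 B_seq=2395 B_ack=100
After event 5: A_seq=203 A_ack=2395 B_seq=2395 B_ack=100

203 2395 2395 100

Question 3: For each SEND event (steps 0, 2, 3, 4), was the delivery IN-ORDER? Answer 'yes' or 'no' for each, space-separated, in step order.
Step 0: SEND seq=2000 -> in-order
Step 2: SEND seq=188 -> out-of-order
Step 3: SEND seq=2061 -> in-order
Step 4: SEND seq=2225 -> in-order

Answer: yes no yes yes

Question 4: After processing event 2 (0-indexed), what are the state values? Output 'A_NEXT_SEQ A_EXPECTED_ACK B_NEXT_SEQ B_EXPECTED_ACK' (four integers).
After event 0: A_seq=100 A_ack=2061 B_seq=2061 B_ack=100
After event 1: A_seq=188 A_ack=2061 B_seq=2061 B_ack=100
After event 2: A_seq=203 A_ack=2061 B_seq=2061 B_ack=100

203 2061 2061 100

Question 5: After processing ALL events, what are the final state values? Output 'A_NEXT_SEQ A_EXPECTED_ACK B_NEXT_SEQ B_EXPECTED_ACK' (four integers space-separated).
Answer: 203 2395 2395 100

Derivation:
After event 0: A_seq=100 A_ack=2061 B_seq=2061 B_ack=100
After event 1: A_seq=188 A_ack=2061 B_seq=2061 B_ack=100
After event 2: A_seq=203 A_ack=2061 B_seq=2061 B_ack=100
After event 3: A_seq=203 A_ack=2225 B_seq=2225 B_ack=100
After event 4: A_seq=203 A_ack=2395 B_seq=2395 B_ack=100
After event 5: A_seq=203 A_ack=2395 B_seq=2395 B_ack=100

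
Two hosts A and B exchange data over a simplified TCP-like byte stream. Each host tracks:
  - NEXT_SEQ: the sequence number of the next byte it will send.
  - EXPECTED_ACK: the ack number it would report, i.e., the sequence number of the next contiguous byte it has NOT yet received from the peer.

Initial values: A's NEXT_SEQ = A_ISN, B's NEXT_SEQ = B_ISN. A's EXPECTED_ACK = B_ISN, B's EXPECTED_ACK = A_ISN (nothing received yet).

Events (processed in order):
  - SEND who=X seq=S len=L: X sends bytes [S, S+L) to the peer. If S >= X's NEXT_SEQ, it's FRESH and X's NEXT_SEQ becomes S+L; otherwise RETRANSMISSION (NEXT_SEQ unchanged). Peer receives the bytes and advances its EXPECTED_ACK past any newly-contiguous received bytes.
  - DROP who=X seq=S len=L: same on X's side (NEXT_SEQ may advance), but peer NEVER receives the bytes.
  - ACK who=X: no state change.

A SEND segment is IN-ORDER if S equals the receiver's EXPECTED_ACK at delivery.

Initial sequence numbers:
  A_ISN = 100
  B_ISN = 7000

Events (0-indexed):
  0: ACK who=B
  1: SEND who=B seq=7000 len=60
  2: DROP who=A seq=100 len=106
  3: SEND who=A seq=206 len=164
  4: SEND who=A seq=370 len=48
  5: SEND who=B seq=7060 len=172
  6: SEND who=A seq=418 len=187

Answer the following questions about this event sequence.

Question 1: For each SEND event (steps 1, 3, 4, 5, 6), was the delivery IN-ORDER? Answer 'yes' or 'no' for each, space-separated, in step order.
Answer: yes no no yes no

Derivation:
Step 1: SEND seq=7000 -> in-order
Step 3: SEND seq=206 -> out-of-order
Step 4: SEND seq=370 -> out-of-order
Step 5: SEND seq=7060 -> in-order
Step 6: SEND seq=418 -> out-of-order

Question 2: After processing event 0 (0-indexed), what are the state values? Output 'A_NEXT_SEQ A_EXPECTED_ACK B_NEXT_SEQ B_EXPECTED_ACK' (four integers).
After event 0: A_seq=100 A_ack=7000 B_seq=7000 B_ack=100

100 7000 7000 100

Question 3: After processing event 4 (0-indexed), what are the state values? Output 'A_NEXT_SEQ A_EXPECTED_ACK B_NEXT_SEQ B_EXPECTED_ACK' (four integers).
After event 0: A_seq=100 A_ack=7000 B_seq=7000 B_ack=100
After event 1: A_seq=100 A_ack=7060 B_seq=7060 B_ack=100
After event 2: A_seq=206 A_ack=7060 B_seq=7060 B_ack=100
After event 3: A_seq=370 A_ack=7060 B_seq=7060 B_ack=100
After event 4: A_seq=418 A_ack=7060 B_seq=7060 B_ack=100

418 7060 7060 100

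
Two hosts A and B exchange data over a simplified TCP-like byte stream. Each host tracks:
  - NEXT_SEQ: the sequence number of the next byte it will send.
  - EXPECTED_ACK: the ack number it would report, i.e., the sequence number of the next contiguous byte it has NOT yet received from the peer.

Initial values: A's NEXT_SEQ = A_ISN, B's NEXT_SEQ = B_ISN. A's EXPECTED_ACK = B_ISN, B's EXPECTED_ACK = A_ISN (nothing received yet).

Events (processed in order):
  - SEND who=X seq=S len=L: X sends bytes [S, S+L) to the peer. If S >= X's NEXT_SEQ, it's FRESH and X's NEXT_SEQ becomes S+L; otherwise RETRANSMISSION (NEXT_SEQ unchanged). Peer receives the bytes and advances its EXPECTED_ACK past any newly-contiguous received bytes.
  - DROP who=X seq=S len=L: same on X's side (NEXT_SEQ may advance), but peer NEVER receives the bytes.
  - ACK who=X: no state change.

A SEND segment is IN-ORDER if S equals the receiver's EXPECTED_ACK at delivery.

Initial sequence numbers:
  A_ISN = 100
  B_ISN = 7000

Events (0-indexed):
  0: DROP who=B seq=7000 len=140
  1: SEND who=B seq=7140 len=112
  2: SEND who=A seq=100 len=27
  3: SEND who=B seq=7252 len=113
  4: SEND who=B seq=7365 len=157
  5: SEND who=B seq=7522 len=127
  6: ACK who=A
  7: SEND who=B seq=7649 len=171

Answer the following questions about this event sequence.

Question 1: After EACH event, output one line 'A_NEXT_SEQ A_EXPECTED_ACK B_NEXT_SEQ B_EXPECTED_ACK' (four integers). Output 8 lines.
100 7000 7140 100
100 7000 7252 100
127 7000 7252 127
127 7000 7365 127
127 7000 7522 127
127 7000 7649 127
127 7000 7649 127
127 7000 7820 127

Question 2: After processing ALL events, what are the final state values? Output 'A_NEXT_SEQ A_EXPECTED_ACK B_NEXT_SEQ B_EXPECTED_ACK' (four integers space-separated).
After event 0: A_seq=100 A_ack=7000 B_seq=7140 B_ack=100
After event 1: A_seq=100 A_ack=7000 B_seq=7252 B_ack=100
After event 2: A_seq=127 A_ack=7000 B_seq=7252 B_ack=127
After event 3: A_seq=127 A_ack=7000 B_seq=7365 B_ack=127
After event 4: A_seq=127 A_ack=7000 B_seq=7522 B_ack=127
After event 5: A_seq=127 A_ack=7000 B_seq=7649 B_ack=127
After event 6: A_seq=127 A_ack=7000 B_seq=7649 B_ack=127
After event 7: A_seq=127 A_ack=7000 B_seq=7820 B_ack=127

Answer: 127 7000 7820 127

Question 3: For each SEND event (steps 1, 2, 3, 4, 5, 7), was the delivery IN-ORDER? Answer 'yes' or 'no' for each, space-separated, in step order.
Answer: no yes no no no no

Derivation:
Step 1: SEND seq=7140 -> out-of-order
Step 2: SEND seq=100 -> in-order
Step 3: SEND seq=7252 -> out-of-order
Step 4: SEND seq=7365 -> out-of-order
Step 5: SEND seq=7522 -> out-of-order
Step 7: SEND seq=7649 -> out-of-order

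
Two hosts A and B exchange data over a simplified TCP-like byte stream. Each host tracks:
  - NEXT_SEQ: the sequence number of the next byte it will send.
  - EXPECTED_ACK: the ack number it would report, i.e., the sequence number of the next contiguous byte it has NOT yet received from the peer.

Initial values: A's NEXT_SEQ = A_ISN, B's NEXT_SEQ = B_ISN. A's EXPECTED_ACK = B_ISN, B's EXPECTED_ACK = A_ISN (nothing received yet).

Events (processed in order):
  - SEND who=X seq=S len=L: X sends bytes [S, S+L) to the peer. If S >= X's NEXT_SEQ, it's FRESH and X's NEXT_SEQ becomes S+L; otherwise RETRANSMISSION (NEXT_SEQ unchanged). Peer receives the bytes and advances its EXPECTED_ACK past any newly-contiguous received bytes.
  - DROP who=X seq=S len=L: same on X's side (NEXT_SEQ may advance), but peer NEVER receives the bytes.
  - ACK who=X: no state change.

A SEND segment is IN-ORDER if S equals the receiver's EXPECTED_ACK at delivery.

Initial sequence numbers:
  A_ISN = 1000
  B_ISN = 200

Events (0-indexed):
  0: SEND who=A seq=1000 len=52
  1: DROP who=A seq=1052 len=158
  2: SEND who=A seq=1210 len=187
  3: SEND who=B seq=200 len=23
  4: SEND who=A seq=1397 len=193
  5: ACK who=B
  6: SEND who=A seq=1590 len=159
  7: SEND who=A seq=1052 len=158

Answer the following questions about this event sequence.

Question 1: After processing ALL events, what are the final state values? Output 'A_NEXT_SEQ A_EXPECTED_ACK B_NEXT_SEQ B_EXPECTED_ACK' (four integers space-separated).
After event 0: A_seq=1052 A_ack=200 B_seq=200 B_ack=1052
After event 1: A_seq=1210 A_ack=200 B_seq=200 B_ack=1052
After event 2: A_seq=1397 A_ack=200 B_seq=200 B_ack=1052
After event 3: A_seq=1397 A_ack=223 B_seq=223 B_ack=1052
After event 4: A_seq=1590 A_ack=223 B_seq=223 B_ack=1052
After event 5: A_seq=1590 A_ack=223 B_seq=223 B_ack=1052
After event 6: A_seq=1749 A_ack=223 B_seq=223 B_ack=1052
After event 7: A_seq=1749 A_ack=223 B_seq=223 B_ack=1749

Answer: 1749 223 223 1749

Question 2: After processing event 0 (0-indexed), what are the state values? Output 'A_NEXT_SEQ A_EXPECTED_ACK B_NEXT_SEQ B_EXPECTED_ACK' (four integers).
After event 0: A_seq=1052 A_ack=200 B_seq=200 B_ack=1052

1052 200 200 1052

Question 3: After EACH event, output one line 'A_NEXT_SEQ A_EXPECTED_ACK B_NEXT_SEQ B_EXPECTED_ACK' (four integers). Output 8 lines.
1052 200 200 1052
1210 200 200 1052
1397 200 200 1052
1397 223 223 1052
1590 223 223 1052
1590 223 223 1052
1749 223 223 1052
1749 223 223 1749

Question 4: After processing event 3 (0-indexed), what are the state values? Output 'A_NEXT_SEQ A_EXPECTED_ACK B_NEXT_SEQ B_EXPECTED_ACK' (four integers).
After event 0: A_seq=1052 A_ack=200 B_seq=200 B_ack=1052
After event 1: A_seq=1210 A_ack=200 B_seq=200 B_ack=1052
After event 2: A_seq=1397 A_ack=200 B_seq=200 B_ack=1052
After event 3: A_seq=1397 A_ack=223 B_seq=223 B_ack=1052

1397 223 223 1052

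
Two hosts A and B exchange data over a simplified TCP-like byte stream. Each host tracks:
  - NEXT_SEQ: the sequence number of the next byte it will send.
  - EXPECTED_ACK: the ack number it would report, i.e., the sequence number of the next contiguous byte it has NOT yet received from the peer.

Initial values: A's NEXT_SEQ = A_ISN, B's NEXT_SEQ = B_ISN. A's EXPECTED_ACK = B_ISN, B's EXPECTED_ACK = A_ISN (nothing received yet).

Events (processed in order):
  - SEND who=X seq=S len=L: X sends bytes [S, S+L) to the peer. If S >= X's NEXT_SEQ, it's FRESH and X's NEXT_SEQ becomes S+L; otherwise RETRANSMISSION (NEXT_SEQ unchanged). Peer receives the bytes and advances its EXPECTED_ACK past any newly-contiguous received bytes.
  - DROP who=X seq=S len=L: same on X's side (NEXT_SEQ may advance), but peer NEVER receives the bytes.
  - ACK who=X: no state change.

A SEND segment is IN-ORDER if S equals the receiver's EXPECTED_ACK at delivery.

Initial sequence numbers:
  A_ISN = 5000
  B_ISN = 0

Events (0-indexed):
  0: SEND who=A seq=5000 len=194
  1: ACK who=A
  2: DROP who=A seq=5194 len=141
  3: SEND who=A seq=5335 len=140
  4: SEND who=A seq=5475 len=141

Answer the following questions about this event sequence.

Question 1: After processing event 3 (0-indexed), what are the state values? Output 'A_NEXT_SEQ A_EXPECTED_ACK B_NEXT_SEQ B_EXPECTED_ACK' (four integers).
After event 0: A_seq=5194 A_ack=0 B_seq=0 B_ack=5194
After event 1: A_seq=5194 A_ack=0 B_seq=0 B_ack=5194
After event 2: A_seq=5335 A_ack=0 B_seq=0 B_ack=5194
After event 3: A_seq=5475 A_ack=0 B_seq=0 B_ack=5194

5475 0 0 5194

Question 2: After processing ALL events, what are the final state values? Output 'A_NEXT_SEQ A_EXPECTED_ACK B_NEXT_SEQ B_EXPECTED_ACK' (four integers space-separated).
Answer: 5616 0 0 5194

Derivation:
After event 0: A_seq=5194 A_ack=0 B_seq=0 B_ack=5194
After event 1: A_seq=5194 A_ack=0 B_seq=0 B_ack=5194
After event 2: A_seq=5335 A_ack=0 B_seq=0 B_ack=5194
After event 3: A_seq=5475 A_ack=0 B_seq=0 B_ack=5194
After event 4: A_seq=5616 A_ack=0 B_seq=0 B_ack=5194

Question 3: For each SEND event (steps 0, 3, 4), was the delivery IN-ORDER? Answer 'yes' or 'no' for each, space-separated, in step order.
Answer: yes no no

Derivation:
Step 0: SEND seq=5000 -> in-order
Step 3: SEND seq=5335 -> out-of-order
Step 4: SEND seq=5475 -> out-of-order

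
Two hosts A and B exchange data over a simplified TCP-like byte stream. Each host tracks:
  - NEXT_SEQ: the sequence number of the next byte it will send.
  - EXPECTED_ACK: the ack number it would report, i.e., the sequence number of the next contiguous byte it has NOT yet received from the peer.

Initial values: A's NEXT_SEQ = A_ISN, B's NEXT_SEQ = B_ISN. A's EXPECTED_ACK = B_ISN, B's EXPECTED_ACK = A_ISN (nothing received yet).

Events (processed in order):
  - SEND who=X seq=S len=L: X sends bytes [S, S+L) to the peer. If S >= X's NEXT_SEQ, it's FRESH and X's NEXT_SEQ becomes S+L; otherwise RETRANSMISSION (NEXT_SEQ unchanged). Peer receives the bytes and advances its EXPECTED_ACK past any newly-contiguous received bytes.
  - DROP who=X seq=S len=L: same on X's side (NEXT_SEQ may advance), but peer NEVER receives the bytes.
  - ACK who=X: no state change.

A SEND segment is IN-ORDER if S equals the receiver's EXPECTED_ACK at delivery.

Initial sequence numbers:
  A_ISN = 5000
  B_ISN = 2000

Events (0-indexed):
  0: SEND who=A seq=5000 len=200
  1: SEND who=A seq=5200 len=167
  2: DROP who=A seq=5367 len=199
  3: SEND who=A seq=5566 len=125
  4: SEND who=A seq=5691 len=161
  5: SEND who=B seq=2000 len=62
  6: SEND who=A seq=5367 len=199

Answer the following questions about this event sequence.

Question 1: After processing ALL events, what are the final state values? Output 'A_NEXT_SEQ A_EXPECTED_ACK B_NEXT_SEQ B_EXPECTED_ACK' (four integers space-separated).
Answer: 5852 2062 2062 5852

Derivation:
After event 0: A_seq=5200 A_ack=2000 B_seq=2000 B_ack=5200
After event 1: A_seq=5367 A_ack=2000 B_seq=2000 B_ack=5367
After event 2: A_seq=5566 A_ack=2000 B_seq=2000 B_ack=5367
After event 3: A_seq=5691 A_ack=2000 B_seq=2000 B_ack=5367
After event 4: A_seq=5852 A_ack=2000 B_seq=2000 B_ack=5367
After event 5: A_seq=5852 A_ack=2062 B_seq=2062 B_ack=5367
After event 6: A_seq=5852 A_ack=2062 B_seq=2062 B_ack=5852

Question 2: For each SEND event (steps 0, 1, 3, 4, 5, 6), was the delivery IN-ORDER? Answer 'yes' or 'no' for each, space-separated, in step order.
Step 0: SEND seq=5000 -> in-order
Step 1: SEND seq=5200 -> in-order
Step 3: SEND seq=5566 -> out-of-order
Step 4: SEND seq=5691 -> out-of-order
Step 5: SEND seq=2000 -> in-order
Step 6: SEND seq=5367 -> in-order

Answer: yes yes no no yes yes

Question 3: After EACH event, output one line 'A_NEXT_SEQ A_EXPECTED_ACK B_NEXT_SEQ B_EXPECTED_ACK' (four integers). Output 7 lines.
5200 2000 2000 5200
5367 2000 2000 5367
5566 2000 2000 5367
5691 2000 2000 5367
5852 2000 2000 5367
5852 2062 2062 5367
5852 2062 2062 5852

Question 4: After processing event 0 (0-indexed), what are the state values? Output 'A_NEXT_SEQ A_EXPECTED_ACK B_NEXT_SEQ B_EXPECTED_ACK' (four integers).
After event 0: A_seq=5200 A_ack=2000 B_seq=2000 B_ack=5200

5200 2000 2000 5200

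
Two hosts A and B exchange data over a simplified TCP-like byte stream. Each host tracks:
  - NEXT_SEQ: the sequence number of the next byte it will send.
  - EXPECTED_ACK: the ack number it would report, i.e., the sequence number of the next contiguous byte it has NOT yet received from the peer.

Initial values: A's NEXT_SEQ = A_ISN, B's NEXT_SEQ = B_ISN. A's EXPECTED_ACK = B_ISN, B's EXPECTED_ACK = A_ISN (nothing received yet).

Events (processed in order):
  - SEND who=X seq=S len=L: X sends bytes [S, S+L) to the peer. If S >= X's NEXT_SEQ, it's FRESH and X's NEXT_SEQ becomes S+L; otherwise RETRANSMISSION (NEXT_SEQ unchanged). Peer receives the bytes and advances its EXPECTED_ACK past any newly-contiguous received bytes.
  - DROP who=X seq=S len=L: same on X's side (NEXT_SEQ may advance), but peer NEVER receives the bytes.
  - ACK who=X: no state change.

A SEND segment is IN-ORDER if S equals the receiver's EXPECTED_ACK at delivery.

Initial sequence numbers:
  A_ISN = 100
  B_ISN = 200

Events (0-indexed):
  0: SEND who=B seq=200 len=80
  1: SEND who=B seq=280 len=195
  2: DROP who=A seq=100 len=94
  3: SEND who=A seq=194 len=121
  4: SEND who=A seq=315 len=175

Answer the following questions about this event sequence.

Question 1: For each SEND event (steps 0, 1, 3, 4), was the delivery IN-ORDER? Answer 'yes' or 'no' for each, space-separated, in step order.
Step 0: SEND seq=200 -> in-order
Step 1: SEND seq=280 -> in-order
Step 3: SEND seq=194 -> out-of-order
Step 4: SEND seq=315 -> out-of-order

Answer: yes yes no no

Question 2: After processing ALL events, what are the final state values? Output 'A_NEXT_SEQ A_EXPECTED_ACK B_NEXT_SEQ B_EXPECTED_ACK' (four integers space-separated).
After event 0: A_seq=100 A_ack=280 B_seq=280 B_ack=100
After event 1: A_seq=100 A_ack=475 B_seq=475 B_ack=100
After event 2: A_seq=194 A_ack=475 B_seq=475 B_ack=100
After event 3: A_seq=315 A_ack=475 B_seq=475 B_ack=100
After event 4: A_seq=490 A_ack=475 B_seq=475 B_ack=100

Answer: 490 475 475 100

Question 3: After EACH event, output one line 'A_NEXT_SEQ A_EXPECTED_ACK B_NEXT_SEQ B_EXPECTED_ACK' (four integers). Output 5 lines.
100 280 280 100
100 475 475 100
194 475 475 100
315 475 475 100
490 475 475 100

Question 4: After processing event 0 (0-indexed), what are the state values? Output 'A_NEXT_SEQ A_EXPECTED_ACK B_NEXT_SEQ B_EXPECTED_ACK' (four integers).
After event 0: A_seq=100 A_ack=280 B_seq=280 B_ack=100

100 280 280 100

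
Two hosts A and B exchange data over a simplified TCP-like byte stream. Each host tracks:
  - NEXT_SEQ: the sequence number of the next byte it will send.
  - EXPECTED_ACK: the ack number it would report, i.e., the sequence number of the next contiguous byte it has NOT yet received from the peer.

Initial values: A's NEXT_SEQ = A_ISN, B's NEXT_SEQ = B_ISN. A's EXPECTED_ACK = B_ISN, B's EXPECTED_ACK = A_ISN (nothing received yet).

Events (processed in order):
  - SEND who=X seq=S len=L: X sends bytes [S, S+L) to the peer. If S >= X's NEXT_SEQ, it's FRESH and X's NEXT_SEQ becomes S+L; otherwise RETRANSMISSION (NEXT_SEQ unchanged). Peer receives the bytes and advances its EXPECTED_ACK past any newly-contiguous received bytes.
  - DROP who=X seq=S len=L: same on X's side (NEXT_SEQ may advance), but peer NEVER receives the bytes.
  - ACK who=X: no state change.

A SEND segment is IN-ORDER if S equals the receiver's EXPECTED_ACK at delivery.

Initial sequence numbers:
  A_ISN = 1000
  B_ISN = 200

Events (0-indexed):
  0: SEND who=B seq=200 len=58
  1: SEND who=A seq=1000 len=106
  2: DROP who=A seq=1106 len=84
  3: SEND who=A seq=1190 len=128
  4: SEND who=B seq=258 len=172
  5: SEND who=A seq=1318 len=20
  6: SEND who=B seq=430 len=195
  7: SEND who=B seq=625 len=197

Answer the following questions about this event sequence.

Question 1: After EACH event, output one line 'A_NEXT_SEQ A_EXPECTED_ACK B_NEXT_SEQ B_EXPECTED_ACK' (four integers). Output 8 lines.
1000 258 258 1000
1106 258 258 1106
1190 258 258 1106
1318 258 258 1106
1318 430 430 1106
1338 430 430 1106
1338 625 625 1106
1338 822 822 1106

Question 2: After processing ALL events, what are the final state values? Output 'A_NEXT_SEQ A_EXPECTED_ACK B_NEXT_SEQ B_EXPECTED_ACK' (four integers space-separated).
After event 0: A_seq=1000 A_ack=258 B_seq=258 B_ack=1000
After event 1: A_seq=1106 A_ack=258 B_seq=258 B_ack=1106
After event 2: A_seq=1190 A_ack=258 B_seq=258 B_ack=1106
After event 3: A_seq=1318 A_ack=258 B_seq=258 B_ack=1106
After event 4: A_seq=1318 A_ack=430 B_seq=430 B_ack=1106
After event 5: A_seq=1338 A_ack=430 B_seq=430 B_ack=1106
After event 6: A_seq=1338 A_ack=625 B_seq=625 B_ack=1106
After event 7: A_seq=1338 A_ack=822 B_seq=822 B_ack=1106

Answer: 1338 822 822 1106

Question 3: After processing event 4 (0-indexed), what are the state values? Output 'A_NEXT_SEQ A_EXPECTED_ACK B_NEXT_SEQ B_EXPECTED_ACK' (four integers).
After event 0: A_seq=1000 A_ack=258 B_seq=258 B_ack=1000
After event 1: A_seq=1106 A_ack=258 B_seq=258 B_ack=1106
After event 2: A_seq=1190 A_ack=258 B_seq=258 B_ack=1106
After event 3: A_seq=1318 A_ack=258 B_seq=258 B_ack=1106
After event 4: A_seq=1318 A_ack=430 B_seq=430 B_ack=1106

1318 430 430 1106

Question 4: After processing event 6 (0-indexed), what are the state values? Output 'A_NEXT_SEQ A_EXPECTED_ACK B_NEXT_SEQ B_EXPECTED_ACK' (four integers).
After event 0: A_seq=1000 A_ack=258 B_seq=258 B_ack=1000
After event 1: A_seq=1106 A_ack=258 B_seq=258 B_ack=1106
After event 2: A_seq=1190 A_ack=258 B_seq=258 B_ack=1106
After event 3: A_seq=1318 A_ack=258 B_seq=258 B_ack=1106
After event 4: A_seq=1318 A_ack=430 B_seq=430 B_ack=1106
After event 5: A_seq=1338 A_ack=430 B_seq=430 B_ack=1106
After event 6: A_seq=1338 A_ack=625 B_seq=625 B_ack=1106

1338 625 625 1106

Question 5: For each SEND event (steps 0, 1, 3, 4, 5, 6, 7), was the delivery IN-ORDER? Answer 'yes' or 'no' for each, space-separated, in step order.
Step 0: SEND seq=200 -> in-order
Step 1: SEND seq=1000 -> in-order
Step 3: SEND seq=1190 -> out-of-order
Step 4: SEND seq=258 -> in-order
Step 5: SEND seq=1318 -> out-of-order
Step 6: SEND seq=430 -> in-order
Step 7: SEND seq=625 -> in-order

Answer: yes yes no yes no yes yes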